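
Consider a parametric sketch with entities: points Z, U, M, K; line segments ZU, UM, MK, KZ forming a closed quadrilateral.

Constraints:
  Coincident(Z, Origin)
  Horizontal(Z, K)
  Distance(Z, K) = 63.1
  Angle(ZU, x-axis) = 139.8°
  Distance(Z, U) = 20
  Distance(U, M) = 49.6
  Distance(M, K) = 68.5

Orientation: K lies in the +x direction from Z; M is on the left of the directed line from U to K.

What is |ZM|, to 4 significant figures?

53.38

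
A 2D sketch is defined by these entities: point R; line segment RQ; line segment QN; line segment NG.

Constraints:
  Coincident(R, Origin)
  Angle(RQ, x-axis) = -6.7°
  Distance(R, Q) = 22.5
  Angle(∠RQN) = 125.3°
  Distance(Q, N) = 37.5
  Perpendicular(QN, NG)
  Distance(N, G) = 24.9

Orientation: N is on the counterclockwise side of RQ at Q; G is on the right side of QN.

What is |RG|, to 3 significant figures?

66.5

R is at the origin; RQ runs at -6.7° with length 22.5, so Q = 22.5·(cos -6.7°, sin -6.7°) = (22.3, -2.63). ∠RQN = 125.3°, so QN runs at -6.7° + (180° − 125.3°) = 48.0° from the x-axis; with |QN| = 37.5, N = Q + 37.5·(cos 48.0°, sin 48.0°) = (47.4, 25.2). QN ⟂ NG; with |NG| = 24.9 on the right of QN, G = N + 24.9·(0.743, -0.669) = (65.9, 8.58). Then |RG| = |G − R| = 66.5.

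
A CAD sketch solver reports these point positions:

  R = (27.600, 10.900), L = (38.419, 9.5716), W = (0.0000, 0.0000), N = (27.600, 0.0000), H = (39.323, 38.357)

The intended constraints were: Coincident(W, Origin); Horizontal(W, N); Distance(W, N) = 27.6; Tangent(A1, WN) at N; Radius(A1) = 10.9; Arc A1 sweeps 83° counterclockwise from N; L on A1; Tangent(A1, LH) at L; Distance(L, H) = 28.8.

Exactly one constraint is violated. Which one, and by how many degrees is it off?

Tangent(A1, LH) at L — off by 5.20°.

W = (0.00, 0.00) ✓; W.y = 0.00, N.y = 0.00 ✓; |WN| = 27.60 ✓; ∠(RN, NW) = 90.00° ✓; |RN| = 10.90 ✓; bearing(R→L) − bearing(R→N) = 83.00° ✓; |RL| = 10.90 ✓; ∠(RL, LH) = 84.80° ✗; |LH| = 28.80 ✓.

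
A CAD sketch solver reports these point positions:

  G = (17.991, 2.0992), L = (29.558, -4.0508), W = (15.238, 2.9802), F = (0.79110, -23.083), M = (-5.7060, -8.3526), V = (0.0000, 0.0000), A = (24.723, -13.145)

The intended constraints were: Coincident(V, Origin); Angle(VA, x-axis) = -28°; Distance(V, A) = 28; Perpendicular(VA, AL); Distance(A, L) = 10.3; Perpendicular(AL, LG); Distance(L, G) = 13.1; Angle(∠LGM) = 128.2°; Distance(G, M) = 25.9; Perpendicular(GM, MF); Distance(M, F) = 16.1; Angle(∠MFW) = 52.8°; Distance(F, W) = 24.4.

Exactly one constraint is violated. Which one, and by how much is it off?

Distance(F, W) = 24.4 — off by 5.40.

V = (0.00, 0.00) ✓; VA at -28.00° ✓; |VA| = 28.00 ✓; ∠(VA, AL) = 90.00° ✓; |AL| = 10.30 ✓; ∠(AL, LG) = 90.00° ✓; |LG| = 13.10 ✓; ∠LGM = 128.2° ✓; |GM| = 25.90 ✓; ∠(GM, MF) = 90.00° ✓; |MF| = 16.10 ✓; ∠MFW = 52.80° ✓; |FW| = 29.80 ✗.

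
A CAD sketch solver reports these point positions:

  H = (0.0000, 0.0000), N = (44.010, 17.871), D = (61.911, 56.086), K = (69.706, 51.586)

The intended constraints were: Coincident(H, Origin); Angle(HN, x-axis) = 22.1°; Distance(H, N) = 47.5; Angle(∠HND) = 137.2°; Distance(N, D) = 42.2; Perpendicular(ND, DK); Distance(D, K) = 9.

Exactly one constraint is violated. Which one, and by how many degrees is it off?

Perpendicular(ND, DK) — off by 4.90°.

H = (0.00, 0.00) ✓; HN at 22.10° ✓; |HN| = 47.50 ✓; ∠HND = 137.2° ✓; |ND| = 42.20 ✓; ∠(ND, DK) = 94.90° ✗; |DK| = 9.001 ✓.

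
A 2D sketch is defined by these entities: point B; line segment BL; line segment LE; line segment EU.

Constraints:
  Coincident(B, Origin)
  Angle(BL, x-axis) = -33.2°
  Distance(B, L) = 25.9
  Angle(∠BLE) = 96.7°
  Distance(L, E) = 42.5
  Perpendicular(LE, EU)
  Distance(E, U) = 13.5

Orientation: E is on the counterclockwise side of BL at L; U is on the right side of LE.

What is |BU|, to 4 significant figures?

60.09

∠BLE = 96.7°, so LE runs at -33.2° + (180° − 96.7°) = 50.10° from the x-axis; with |LE| = 42.5, E = L + 42.5·(cos 50.10°, sin 50.10°) = (48.93, 18.42). LE ⟂ EU; with |EU| = 13.5 on the right of LE, U = E + 13.5·(0.7672, -0.6414) = (59.29, 9.763). Then |BU| = |U − B| = 60.09.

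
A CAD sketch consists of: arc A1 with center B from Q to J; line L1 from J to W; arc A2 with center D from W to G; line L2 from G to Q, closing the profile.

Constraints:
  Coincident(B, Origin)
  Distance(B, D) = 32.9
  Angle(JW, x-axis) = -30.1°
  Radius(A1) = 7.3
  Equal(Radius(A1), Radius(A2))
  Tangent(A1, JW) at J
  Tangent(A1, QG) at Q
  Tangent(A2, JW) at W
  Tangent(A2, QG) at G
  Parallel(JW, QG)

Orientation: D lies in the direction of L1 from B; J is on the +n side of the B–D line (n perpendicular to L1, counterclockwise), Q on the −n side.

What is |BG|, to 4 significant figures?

33.70

The slot axis is L1's direction at -30.1°, so u = (cos -30.1°, sin -30.1°) = (0.8652, -0.5015) and n = (−sin -30.1°, cos -30.1°) = (0.5015, 0.8652). B is at the origin and D lies 32.9 along u from B, so D = 32.9·u = (28.46, -16.50). Tangency of A1 to both parallel lines with radius 7.3 puts J and Q at B ± 7.3·n: J = (3.661, 6.316), Q = (-3.661, -6.316). Equal radii place W and G the same way about D: W = D + 7.3·n = (32.12, -10.18), G = D − 7.3·n = (24.80, -22.82). Then |BG| = |G − B| = 33.70.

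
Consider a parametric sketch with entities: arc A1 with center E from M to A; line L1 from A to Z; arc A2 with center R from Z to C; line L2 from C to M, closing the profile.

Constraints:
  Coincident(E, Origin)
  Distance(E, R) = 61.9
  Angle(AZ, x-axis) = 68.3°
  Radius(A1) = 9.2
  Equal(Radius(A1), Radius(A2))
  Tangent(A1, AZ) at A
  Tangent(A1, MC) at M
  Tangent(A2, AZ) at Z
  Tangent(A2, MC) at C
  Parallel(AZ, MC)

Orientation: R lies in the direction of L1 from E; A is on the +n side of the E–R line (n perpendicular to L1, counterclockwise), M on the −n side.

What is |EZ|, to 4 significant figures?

62.58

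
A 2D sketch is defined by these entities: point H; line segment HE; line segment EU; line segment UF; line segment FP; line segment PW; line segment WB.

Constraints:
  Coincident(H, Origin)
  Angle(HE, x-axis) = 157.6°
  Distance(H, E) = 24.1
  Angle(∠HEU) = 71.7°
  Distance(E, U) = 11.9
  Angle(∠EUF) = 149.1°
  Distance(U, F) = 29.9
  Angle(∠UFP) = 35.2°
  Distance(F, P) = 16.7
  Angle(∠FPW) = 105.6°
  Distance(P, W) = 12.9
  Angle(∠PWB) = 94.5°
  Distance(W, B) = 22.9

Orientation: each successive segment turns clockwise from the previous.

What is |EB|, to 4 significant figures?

37.70

H is at the origin; HE runs at 157.6° with length 24.1, so E = (-22.28, 9.184). ∠HEU = 71.7° gives EU at 49.30° from the x-axis; with |EU| = 11.9, U = (-14.52, 18.21). ∠EUF = 149.1° gives UF at 18.40° from the x-axis; with |UF| = 29.9, F = (13.85, 27.64). ∠UFP = 35.2° gives FP at -126.4° from the x-axis; with |FP| = 16.7, P = (3.940, 14.20). ∠FPW = 105.6° gives PW at 159.2° from the x-axis; with |PW| = 12.9, W = (-8.120, 18.78). ∠PWB = 94.5° gives WB at 73.70° from the x-axis; with |WB| = 22.9, B = (-1.692, 40.76). Then |EB| = |B − E| = 37.70.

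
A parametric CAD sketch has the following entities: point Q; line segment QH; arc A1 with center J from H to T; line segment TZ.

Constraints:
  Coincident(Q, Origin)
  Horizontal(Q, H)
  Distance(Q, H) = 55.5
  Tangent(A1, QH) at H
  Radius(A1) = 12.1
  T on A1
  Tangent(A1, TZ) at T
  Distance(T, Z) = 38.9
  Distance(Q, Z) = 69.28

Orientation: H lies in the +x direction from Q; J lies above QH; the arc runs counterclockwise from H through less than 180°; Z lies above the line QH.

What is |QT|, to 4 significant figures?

68.39

Checks: ∠(JH, HQ) = 90.00° ✓; |JT| = 12.10 ✓; ∠(JT, TZ) = 90.00° ✓; |TZ| = 38.90 ✓; |QZ| = 69.28 ✓.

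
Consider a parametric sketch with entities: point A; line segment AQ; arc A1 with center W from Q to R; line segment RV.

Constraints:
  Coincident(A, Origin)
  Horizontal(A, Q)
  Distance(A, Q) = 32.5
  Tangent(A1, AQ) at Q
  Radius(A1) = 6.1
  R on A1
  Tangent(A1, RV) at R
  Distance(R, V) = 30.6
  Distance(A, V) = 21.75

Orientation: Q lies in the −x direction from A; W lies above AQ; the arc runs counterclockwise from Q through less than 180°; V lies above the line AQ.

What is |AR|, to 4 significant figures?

28.61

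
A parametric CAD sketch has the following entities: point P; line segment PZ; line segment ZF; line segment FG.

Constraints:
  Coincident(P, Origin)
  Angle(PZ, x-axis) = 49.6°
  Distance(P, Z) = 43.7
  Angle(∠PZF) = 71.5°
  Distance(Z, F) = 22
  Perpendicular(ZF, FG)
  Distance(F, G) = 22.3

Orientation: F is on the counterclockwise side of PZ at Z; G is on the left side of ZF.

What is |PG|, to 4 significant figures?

20.80

P is at the origin; PZ runs at 49.6° with length 43.7, so Z = 43.7·(cos 49.6°, sin 49.6°) = (28.32, 33.28). ∠PZF = 71.5°, so ZF runs at 49.6° + (180° − 71.5°) = 158.1° from the x-axis; with |ZF| = 22.0, F = Z + 22.0·(cos 158.1°, sin 158.1°) = (7.910, 41.48). ZF is perpendicular to FG; with |FG| = 22.3 on the left of ZF, G = F + 22.3·(-0.3730, -0.9278) = (-0.4072, 20.79). Then |PG| = |G − P| = 20.80.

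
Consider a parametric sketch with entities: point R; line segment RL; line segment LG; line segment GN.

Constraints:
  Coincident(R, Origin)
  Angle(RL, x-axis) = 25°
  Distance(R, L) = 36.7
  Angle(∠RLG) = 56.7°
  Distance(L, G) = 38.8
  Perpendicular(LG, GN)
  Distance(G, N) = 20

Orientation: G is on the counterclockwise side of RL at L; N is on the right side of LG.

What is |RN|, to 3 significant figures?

54.0

R is at the origin; RL runs at 25.0° with length 36.7, so L = 36.7·(cos 25.0°, sin 25.0°) = (33.3, 15.5). ∠RLG = 56.7°, so LG runs at 25.0° + (180° − 56.7°) = 148° from the x-axis; with |LG| = 38.8, G = L + 38.8·(cos 148°, sin 148°) = (0.250, 35.9). LG is perpendicular to GN; with |GN| = 20.0 on the right of LG, N = G + 20.0·(0.525, 0.851) = (10.8, 52.9). Then |RN| = |N − R| = 54.0.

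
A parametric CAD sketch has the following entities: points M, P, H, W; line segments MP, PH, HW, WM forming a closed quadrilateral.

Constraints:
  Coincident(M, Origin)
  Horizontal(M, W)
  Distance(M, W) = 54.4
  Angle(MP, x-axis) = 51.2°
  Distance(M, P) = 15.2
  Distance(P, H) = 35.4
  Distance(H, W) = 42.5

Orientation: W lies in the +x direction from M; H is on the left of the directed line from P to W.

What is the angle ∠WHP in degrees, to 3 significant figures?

72.5°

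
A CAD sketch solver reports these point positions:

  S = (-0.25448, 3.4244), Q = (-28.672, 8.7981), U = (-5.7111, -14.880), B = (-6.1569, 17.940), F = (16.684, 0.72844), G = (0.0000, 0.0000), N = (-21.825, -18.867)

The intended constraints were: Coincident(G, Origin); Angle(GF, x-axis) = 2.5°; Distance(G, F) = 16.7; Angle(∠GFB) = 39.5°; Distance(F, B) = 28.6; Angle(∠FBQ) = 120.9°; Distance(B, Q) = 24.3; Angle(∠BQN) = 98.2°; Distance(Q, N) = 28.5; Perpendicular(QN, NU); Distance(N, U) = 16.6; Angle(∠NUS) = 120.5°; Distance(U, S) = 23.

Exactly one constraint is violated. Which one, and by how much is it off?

Distance(U, S) = 23 — off by 3.90.

G = (0.00, 0.00) ✓; GF at 2.500° ✓; |GF| = 16.70 ✓; ∠GFB = 39.50° ✓; |FB| = 28.60 ✓; ∠FBQ = 120.9° ✓; |BQ| = 24.30 ✓; ∠BQN = 98.20° ✓; |QN| = 28.50 ✓; ∠(QN, NU) = 90.00° ✓; |NU| = 16.60 ✓; ∠NUS = 120.5° ✓; |US| = 19.10 ✗.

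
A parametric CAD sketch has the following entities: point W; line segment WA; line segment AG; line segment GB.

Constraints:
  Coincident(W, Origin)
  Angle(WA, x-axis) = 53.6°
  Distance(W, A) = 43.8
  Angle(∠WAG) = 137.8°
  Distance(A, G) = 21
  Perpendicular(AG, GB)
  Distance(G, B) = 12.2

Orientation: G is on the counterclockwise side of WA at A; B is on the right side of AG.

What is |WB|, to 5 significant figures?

67.742

∠WAG = 137.8°, so AG runs at 53.6° + (180° − 137.8°) = 95.800° from the x-axis; with |AG| = 21.0, G = A + 21.0·(cos 95.800°, sin 95.800°) = (23.870, 56.147). The perpendicularity gives GB at right angles to AG; with |GB| = 12.2 on the right of AG, B = G + 12.2·(0.99488, 0.10106) = (36.007, 57.380). Then |WB| = |B − W| = 67.742.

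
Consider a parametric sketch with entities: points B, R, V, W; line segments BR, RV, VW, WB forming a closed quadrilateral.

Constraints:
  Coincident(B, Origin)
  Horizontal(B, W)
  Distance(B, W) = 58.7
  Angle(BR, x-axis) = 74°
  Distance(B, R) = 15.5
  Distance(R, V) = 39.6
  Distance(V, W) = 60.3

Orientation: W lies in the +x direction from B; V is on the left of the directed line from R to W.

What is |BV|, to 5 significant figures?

54.779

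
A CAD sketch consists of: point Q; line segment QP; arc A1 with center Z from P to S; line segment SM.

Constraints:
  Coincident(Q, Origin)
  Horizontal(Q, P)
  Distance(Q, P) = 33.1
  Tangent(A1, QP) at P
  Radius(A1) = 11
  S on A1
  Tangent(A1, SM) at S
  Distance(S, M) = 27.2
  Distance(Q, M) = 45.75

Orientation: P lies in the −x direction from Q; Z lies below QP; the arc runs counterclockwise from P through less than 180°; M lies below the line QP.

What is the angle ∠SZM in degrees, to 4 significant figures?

67.98°

Checks: |ZS| = 11.00 ✓; ∠(ZS, SM) = 90.00° ✓; |SM| = 27.20 ✓; |QM| = 45.75 ✓.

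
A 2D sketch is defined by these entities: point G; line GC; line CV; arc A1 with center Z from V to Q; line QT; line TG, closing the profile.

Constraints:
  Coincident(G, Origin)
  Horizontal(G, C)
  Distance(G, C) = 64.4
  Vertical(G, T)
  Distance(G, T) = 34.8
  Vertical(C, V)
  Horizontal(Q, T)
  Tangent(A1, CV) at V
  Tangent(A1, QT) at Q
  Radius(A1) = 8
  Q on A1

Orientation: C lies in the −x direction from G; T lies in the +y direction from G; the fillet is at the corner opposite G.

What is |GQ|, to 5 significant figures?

66.272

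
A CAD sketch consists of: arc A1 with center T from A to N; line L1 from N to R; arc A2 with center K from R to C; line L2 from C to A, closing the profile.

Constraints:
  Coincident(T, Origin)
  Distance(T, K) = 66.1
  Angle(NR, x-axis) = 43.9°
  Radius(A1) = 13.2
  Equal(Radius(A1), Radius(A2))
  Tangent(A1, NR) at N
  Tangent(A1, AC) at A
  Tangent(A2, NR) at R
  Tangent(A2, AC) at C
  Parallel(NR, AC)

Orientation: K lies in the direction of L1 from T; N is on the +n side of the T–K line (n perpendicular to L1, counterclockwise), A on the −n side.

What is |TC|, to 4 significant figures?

67.41

Tangency of A1 to both parallel lines with radius 13.2 puts N and A at T ± 13.2·n: N = (-9.153, 9.511), A = (9.153, -9.511). Equal radii place R and C the same way about K: R = K + 13.2·n = (38.48, 55.35), C = K − 13.2·n = (56.78, 36.32). Then |TC| = |C − T| = 67.41.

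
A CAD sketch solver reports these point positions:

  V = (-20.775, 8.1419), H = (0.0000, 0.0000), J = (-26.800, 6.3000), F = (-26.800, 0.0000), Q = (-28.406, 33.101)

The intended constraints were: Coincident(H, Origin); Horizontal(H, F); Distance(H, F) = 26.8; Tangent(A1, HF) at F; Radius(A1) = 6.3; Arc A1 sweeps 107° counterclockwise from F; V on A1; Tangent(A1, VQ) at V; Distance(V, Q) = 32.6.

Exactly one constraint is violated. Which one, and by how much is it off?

Distance(V, Q) = 32.6 — off by 6.50.

H = (0.00, 0.00) ✓; H.y = 0.00, F.y = 0.00 ✓; |HF| = 26.80 ✓; ∠(JF, FH) = 90.00° ✓; |JF| = 6.300 ✓; bearing(J→V) − bearing(J→F) = 107.0° ✓; |JV| = 6.300 ✓; ∠(JV, VQ) = 90.00° ✓; |VQ| = 26.10 ✗.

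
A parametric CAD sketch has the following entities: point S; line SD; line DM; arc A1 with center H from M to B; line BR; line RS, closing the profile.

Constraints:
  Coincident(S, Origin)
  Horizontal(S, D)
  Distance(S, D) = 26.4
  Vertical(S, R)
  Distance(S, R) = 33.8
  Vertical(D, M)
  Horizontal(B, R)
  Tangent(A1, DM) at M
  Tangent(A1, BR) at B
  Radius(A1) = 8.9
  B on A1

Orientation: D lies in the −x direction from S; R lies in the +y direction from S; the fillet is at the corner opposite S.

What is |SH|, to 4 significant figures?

30.43

SR is vertical with |SR| = 33.8 and R on the +y side, so R = (0.000, 33.80). The virtual corner opposite S is at (-26.40, 33.80). A1 meets DM tangentially, so HM is at right angles to DM and since A1 is tangent to BR there, HB ⟂ BR, with radius 8.9, so the center H sits 8.9 in from both sides at H = (-17.50, 24.90). Then |SH| = |H − S| = 30.43.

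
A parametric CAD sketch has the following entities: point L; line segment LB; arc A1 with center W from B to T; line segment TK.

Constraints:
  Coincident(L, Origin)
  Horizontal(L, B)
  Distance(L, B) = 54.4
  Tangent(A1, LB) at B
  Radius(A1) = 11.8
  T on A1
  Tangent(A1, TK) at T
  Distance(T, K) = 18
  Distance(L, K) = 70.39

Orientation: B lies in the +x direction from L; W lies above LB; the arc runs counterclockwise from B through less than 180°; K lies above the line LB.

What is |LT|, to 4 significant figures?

67.46

L is at the origin; LB is horizontal with |LB| = 54.4 and B on the +x side, so B = (54.40, 0.000). Tangency of A1 to LB means the radius WB is perpendicular to LB, so W = B + (0, 11.8) = (54.40, 11.80). Since WT ⟂ TK (tangency), |WK| = √(11.8² + 18.0²) = 21.52 regardless of where T sits on A1. So K lies on both circle(L, 70.39) and circle(W, 21.52); the above-LB intersection is K = (62.91, 31.57). T is the foot of the tangent from K: T = (66.02, 13.84).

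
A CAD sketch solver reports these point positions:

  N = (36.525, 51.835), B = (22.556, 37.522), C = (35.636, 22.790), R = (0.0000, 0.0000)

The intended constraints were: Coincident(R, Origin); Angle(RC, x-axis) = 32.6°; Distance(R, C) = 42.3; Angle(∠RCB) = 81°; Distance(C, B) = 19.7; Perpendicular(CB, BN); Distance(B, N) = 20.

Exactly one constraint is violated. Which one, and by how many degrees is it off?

Perpendicular(CB, BN) — off by 4.10°.

R = (0.00, 0.00) ✓; RC at 32.60° ✓; |RC| = 42.30 ✓; ∠RCB = 81.00° ✓; |CB| = 19.70 ✓; ∠(CB, BN) = 85.90° ✗; |BN| = 20.00 ✓.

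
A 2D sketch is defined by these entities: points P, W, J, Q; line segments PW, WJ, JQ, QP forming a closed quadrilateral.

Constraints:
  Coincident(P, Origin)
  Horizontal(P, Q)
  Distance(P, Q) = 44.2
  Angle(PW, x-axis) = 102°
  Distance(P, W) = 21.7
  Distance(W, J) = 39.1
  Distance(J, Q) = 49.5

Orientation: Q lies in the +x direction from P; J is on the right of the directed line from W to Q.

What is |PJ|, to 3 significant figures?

17.9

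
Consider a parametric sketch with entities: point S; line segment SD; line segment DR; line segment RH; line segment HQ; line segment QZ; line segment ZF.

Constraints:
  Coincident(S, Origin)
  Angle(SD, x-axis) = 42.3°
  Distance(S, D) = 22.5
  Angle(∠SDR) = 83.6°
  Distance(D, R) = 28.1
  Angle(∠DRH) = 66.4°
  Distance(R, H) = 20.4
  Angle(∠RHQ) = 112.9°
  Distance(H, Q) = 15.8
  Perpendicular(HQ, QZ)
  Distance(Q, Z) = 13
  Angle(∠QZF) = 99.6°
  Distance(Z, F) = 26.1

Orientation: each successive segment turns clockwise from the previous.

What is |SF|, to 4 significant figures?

34.59

S is at the origin; SD runs at 42.3° with length 22.5, so D = (16.64, 15.14). ∠SDR = 83.6° gives DR at -54.10° from the x-axis; with |DR| = 28.1, R = (33.12, -7.619). ∠DRH = 66.4° gives RH at -167.7° from the x-axis; with |RH| = 20.4, H = (13.19, -11.97). ∠RHQ = 112.9° gives HQ at 125.2° from the x-axis; with |HQ| = 15.8, Q = (4.079, 0.9457). HQ is perpendicular to QZ, so QZ runs at 35.20°; with |QZ| = 13.0, Z = (14.70, 8.439). ∠QZF = 99.6° gives ZF at -45.20° from the x-axis; with |ZF| = 26.1, F = (33.09, -10.08). Then |SF| = |F − S| = 34.59.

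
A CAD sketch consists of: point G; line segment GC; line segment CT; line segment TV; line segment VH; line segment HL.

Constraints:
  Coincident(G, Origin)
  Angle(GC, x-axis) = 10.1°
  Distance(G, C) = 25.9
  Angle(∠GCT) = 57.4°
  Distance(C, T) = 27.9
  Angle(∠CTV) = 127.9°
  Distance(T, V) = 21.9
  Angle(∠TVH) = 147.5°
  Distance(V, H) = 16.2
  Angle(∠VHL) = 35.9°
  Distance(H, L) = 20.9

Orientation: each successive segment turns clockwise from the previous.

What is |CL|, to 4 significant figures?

34.05

∠TVH = 147.5° gives VH at 162.9° from the x-axis; with |VH| = 16.2, H = (-21.78, -22.29). ∠VHL = 35.9° gives HL at 18.80° from the x-axis; with |HL| = 20.9, L = (-1.991, -15.55). Then |CL| = |L − C| = 34.05.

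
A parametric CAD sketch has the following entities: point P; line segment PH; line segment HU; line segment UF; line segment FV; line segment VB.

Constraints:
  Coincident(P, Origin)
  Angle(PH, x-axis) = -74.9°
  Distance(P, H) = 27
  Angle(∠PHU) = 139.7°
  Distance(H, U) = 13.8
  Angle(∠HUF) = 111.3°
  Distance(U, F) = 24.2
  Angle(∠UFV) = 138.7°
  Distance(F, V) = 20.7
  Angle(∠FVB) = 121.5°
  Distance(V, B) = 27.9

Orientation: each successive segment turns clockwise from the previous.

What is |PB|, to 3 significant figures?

31.3

P is at the origin; PH runs at -74.9° with length 27.0, so H = (7.03, -26.1). ∠PHU = 139.7° gives HU at -115° from the x-axis; with |HU| = 13.8, U = (1.16, -38.6). ∠HUF = 111.3° gives UF at 176° from the x-axis; with |UF| = 24.2, F = (-23.0, -36.9). ∠UFV = 138.7° gives FV at 135° from the x-axis; with |FV| = 20.7, V = (-37.6, -22.2). ∠FVB = 121.5° gives VB at 76.3° from the x-axis; with |VB| = 27.9, B = (-31.0, 4.89). Then |PB| = |B − P| = 31.3.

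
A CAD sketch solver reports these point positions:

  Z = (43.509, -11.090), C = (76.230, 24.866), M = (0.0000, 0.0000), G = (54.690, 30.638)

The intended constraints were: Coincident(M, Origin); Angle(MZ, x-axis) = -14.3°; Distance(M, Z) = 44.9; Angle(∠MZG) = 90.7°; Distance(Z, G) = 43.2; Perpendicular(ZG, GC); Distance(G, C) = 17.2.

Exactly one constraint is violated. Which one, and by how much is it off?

Distance(G, C) = 17.2 — off by 5.10.

M = (0.00, 0.00) ✓; MZ at -14.30° ✓; |MZ| = 44.90 ✓; ∠MZG = 90.70° ✓; |ZG| = 43.20 ✓; ∠(ZG, GC) = 90.00° ✓; |GC| = 22.30 ✗.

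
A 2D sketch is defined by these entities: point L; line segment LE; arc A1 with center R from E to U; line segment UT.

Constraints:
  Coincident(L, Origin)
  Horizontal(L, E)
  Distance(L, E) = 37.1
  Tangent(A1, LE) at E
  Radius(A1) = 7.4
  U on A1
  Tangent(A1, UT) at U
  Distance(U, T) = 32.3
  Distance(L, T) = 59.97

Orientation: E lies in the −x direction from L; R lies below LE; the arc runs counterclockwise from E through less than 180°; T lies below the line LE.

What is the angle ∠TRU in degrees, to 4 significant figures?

77.10°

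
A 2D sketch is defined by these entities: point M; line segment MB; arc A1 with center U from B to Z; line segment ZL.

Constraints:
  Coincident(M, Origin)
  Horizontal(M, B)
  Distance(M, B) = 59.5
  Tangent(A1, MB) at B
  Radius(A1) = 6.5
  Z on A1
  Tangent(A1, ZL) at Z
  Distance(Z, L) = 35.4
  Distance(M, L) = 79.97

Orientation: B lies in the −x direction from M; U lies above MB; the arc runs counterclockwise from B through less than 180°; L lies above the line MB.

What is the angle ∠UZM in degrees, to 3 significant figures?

145°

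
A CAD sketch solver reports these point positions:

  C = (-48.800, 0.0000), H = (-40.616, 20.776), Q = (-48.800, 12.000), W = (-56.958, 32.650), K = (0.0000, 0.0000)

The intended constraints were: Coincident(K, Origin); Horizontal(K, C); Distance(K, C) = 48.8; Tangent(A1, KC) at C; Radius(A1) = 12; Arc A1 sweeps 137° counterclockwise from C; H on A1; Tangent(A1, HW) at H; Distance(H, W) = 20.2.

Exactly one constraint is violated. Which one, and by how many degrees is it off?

Tangent(A1, HW) at H — off by 7.00°.

K = (0.00, 0.00) ✓; K.y = 0.00, C.y = 0.00 ✓; |KC| = 48.80 ✓; ∠(QC, CK) = 90.00° ✓; |QC| = 12.00 ✓; bearing(Q→H) − bearing(Q→C) = 137.0° ✓; |QH| = 12.00 ✓; ∠(QH, HW) = 83.00° ✗; |HW| = 20.20 ✓.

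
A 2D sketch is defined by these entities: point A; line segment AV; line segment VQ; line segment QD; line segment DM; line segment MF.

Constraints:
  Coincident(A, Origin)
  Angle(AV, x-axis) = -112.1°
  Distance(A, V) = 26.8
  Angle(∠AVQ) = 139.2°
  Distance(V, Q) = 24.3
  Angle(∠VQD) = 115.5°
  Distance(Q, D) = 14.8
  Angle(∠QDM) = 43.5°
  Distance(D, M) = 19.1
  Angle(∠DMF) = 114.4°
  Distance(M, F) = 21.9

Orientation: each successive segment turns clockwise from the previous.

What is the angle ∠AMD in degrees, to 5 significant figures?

140.63°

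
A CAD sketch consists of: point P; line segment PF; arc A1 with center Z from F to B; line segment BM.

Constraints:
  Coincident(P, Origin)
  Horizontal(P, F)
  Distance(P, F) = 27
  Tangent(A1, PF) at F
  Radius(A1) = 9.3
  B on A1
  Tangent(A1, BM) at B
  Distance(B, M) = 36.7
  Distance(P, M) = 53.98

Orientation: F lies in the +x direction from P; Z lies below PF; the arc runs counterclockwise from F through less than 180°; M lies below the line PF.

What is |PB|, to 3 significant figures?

21.3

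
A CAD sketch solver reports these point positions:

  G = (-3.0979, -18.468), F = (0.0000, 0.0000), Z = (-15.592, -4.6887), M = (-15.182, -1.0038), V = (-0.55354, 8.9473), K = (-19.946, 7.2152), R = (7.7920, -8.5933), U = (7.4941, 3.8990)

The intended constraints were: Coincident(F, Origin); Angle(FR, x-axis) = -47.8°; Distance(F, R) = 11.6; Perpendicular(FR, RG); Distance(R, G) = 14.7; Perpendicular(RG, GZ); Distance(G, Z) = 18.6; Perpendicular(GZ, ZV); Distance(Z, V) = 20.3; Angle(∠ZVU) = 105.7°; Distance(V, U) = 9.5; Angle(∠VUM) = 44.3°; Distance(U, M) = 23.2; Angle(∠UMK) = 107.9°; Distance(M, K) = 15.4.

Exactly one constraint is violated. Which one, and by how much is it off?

Distance(M, K) = 15.4 — off by 5.90.

F = (0.00, 0.00) ✓; FR at -47.80° ✓; |FR| = 11.60 ✓; ∠(FR, RG) = 90.00° ✓; |RG| = 14.70 ✓; ∠(RG, GZ) = 90.00° ✓; |GZ| = 18.60 ✓; ∠(GZ, ZV) = 90.00° ✓; |ZV| = 20.30 ✓; ∠ZVU = 105.7° ✓; |VU| = 9.500 ✓; ∠VUM = 44.30° ✓; |UM| = 23.20 ✓; ∠UMK = 107.9° ✓; |MK| = 9.500 ✗.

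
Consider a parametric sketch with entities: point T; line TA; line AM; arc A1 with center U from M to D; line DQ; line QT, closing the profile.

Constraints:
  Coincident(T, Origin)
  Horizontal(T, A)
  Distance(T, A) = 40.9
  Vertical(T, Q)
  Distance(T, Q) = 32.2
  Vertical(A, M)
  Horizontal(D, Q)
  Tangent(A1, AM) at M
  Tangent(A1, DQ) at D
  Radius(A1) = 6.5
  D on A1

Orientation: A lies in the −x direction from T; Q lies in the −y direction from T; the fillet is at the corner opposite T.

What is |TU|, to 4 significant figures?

42.94

T is at the origin; T and A share the same y with |TA| = 40.9 and A on the −x side, so A = (-40.90, 0.000). TQ is vertical with |TQ| = 32.2 and Q on the −y side, so Q = (0.000, -32.20). The virtual corner opposite T is at (-40.90, -32.20). The tangent condition forces UM to be normal to AM and since A1 is tangent to DQ there, UD ⟂ DQ, with radius 6.5, so the center U sits 6.5 in from both sides at U = (-34.40, -25.70). Then |TU| = |U − T| = 42.94.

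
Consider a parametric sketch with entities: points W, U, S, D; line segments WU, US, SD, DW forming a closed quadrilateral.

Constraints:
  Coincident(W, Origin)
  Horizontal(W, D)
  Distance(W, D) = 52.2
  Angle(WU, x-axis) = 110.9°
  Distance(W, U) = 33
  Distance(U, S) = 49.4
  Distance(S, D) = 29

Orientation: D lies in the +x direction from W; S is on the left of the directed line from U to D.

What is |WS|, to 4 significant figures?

44.80

Checks: |US| = 49.40 ✓; |SD| = 29.00 ✓.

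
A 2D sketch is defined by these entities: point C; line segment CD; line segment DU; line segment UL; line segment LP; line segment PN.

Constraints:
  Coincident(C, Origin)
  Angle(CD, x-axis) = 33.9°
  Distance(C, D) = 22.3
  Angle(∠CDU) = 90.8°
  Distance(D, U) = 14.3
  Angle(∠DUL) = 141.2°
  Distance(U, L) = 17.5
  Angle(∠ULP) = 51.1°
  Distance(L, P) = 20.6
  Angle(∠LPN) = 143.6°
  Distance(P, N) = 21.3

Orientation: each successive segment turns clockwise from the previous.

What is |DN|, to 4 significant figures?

13.40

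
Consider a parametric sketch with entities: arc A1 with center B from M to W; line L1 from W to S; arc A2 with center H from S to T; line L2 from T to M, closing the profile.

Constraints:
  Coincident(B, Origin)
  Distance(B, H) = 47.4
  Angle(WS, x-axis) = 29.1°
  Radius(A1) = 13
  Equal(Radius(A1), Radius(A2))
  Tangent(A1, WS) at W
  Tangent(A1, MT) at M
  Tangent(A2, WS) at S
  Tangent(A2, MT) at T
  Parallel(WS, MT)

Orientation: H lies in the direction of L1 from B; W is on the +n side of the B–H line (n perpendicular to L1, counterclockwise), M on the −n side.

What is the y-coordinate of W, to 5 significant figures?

11.359

The slot axis is L1's direction at 29.1°, so u = (cos 29.1°, sin 29.1°) = (0.87377, 0.48634) and n = (−sin 29.1°, cos 29.1°) = (-0.48634, 0.87377). B is at the origin and H lies 47.4 along u from B, so H = 47.4·u = (41.417, 23.052). Tangency of A1 to both parallel lines with radius 13.0 puts W and M at B ± 13.0·n: W = (-6.3224, 11.359), M = (6.3224, -11.359). So W.y = 11.359.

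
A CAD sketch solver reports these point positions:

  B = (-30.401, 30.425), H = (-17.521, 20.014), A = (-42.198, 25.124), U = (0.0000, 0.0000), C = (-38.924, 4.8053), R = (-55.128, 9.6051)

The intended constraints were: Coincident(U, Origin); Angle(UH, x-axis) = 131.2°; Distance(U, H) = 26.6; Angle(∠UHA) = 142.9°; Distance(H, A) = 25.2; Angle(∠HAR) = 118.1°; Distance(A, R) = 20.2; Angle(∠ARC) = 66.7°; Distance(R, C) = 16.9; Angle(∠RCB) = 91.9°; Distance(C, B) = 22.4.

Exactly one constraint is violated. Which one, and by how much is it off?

Distance(C, B) = 22.4 — off by 4.60.

U = (0.00, 0.00) ✓; UH at 131.2° ✓; |UH| = 26.60 ✓; ∠UHA = 142.9° ✓; |HA| = 25.20 ✓; ∠HAR = 118.1° ✓; |AR| = 20.20 ✓; ∠ARC = 66.70° ✓; |RC| = 16.90 ✓; ∠RCB = 91.90° ✓; |CB| = 27.00 ✗.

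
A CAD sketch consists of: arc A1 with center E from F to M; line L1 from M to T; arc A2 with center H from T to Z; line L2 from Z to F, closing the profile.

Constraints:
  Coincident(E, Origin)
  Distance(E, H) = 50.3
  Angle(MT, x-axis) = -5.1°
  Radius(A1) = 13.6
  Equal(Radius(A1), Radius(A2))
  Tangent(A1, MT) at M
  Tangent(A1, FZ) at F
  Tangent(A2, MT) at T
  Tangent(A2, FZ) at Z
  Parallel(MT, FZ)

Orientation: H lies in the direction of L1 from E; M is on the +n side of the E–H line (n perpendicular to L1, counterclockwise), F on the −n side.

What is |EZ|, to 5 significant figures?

52.106

The slot axis is L1's direction at -5.1°, so u = (cos -5.1°, sin -5.1°) = (0.99604, -0.088894) and n = (−sin -5.1°, cos -5.1°) = (0.088894, 0.99604). E is at the origin and H lies 50.3 along u from E, so H = 50.3·u = (50.101, -4.4714). Tangency of A1 to both parallel lines with radius 13.6 puts M and F at E ± 13.6·n: M = (1.2090, 13.546), F = (-1.2090, -13.546). Equal radii place T and Z the same way about H: T = H + 13.6·n = (51.310, 9.0748), Z = H − 13.6·n = (48.892, -18.018). Then |EZ| = |Z − E| = 52.106.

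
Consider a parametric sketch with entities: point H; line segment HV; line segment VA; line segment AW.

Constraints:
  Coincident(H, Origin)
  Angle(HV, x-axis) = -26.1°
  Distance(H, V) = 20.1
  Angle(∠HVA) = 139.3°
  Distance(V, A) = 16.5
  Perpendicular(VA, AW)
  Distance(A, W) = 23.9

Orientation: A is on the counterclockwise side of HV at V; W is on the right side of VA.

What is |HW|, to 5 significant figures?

48.753

H is at the origin; HV runs at -26.1° with length 20.1, so V = 20.1·(cos -26.1°, sin -26.1°) = (18.050, -8.8428). ∠HVA = 139.3°, so VA runs at -26.1° + (180° − 139.3°) = 14.600° from the x-axis; with |VA| = 16.5, A = V + 16.5·(cos 14.600°, sin 14.600°) = (34.018, -4.6836). VA ⟂ AW; with |AW| = 23.9 on the right of VA, W = A + 23.9·(0.25207, -0.96771) = (40.042, -27.812). Then |HW| = |W − H| = 48.753.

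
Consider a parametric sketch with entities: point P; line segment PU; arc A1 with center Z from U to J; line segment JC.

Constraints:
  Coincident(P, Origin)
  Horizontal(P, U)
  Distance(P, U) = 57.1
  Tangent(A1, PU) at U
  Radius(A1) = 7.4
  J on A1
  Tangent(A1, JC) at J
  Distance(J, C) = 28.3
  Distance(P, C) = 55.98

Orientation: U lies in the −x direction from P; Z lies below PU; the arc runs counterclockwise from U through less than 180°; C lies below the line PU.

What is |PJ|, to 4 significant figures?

63.94

P is at the origin; PU is horizontal with |PU| = 57.1 and U on the −x side, so U = (-57.10, 0.000). The tangent condition forces ZU to be normal to PU, so Z = U + (0, -7.4) = (-57.10, -7.400). Since ZJ ⟂ JC (tangency), |ZC| = √(7.4² + 28.3²) = 29.25 regardless of where J sits on A1. So C lies on both circle(P, 55.98) and circle(Z, 29.25); the below-PU intersection is C = (-44.59, -33.84). J is the foot of the tangent from C: J = (-62.77, -12.15).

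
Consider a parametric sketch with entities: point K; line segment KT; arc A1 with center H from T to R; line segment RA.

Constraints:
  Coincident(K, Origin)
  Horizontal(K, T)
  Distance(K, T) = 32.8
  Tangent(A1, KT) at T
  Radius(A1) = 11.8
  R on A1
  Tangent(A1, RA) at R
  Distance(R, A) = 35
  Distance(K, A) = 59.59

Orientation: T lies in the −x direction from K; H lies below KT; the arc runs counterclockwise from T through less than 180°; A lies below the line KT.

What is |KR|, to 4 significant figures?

46.64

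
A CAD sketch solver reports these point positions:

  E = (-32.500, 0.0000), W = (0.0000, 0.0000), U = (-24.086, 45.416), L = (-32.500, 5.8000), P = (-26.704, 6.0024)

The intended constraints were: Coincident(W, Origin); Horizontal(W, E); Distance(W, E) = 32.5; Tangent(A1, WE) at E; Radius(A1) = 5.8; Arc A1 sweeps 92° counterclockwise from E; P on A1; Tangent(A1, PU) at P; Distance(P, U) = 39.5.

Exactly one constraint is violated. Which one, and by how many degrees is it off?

Tangent(A1, PU) at P — off by 5.80°.

W = (0.00, 0.00) ✓; W.y = 0.00, E.y = 0.00 ✓; |WE| = 32.50 ✓; ∠(LE, EW) = 90.00° ✓; |LE| = 5.800 ✓; bearing(L→P) − bearing(L→E) = 92.00° ✓; |LP| = 5.800 ✓; ∠(LP, PU) = 95.80° ✗; |PU| = 39.50 ✓.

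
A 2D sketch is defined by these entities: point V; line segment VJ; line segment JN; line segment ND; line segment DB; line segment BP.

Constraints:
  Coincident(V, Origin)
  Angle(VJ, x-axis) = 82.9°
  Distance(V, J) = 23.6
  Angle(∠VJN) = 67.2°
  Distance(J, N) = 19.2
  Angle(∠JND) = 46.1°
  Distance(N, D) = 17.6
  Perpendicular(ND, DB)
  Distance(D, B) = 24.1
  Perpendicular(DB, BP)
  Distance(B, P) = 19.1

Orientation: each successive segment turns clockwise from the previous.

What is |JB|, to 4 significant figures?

11.12

V is at the origin; VJ runs at 82.9° with length 23.6, so J = (2.917, 23.42). ∠VJN = 67.2° gives JN at -29.90° from the x-axis; with |JN| = 19.2, N = (19.56, 13.85). ∠JND = 46.1° gives ND at -163.8° from the x-axis; with |ND| = 17.6, D = (2.660, 8.938). The perpendicularity gives DB at right angles to ND, so DB runs at 106.2°; with |DB| = 24.1, B = (-4.063, 32.08). Then |JB| = |B − J| = 11.12.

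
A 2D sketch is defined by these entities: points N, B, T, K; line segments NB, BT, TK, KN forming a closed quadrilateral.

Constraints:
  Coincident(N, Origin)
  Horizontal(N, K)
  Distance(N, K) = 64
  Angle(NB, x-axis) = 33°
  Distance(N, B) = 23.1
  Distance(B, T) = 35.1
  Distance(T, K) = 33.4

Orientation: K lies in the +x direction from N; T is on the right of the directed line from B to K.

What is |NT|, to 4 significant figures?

40.44

N is at the origin; N and K share the same y with |NK| = 64.0 and K in +x, so K = (64.0, 0). NB runs at 33.0° with |NB| = 23.1, so B = (19.37, 12.58). T is determined by |BT| = 35.1 and |TK| = 33.4 together: it lies at the intersection of circle(B, 35.1) and circle(K, 33.4). With |BK| = 46.37, the foot of the radical line on BK is 24.44 from B and the perpendicular offset is √(35.1² − 24.44²) = 25.19. Taking the right-of-BK solution: T = (36.06, -18.30).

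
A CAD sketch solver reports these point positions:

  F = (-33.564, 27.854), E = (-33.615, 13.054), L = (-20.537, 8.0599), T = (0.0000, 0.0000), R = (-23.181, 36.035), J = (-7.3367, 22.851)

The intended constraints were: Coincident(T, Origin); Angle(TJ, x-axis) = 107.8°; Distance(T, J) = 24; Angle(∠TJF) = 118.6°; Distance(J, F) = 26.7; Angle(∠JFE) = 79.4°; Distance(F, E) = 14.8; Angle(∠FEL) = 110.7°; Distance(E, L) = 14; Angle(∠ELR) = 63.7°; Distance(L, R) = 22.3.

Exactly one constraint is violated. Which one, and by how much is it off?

Distance(L, R) = 22.3 — off by 5.80.

T = (0.00, 0.00) ✓; TJ at 107.8° ✓; |TJ| = 24.00 ✓; ∠TJF = 118.6° ✓; |JF| = 26.70 ✓; ∠JFE = 79.40° ✓; |FE| = 14.80 ✓; ∠FEL = 110.7° ✓; |EL| = 14.00 ✓; ∠ELR = 63.70° ✓; |LR| = 28.10 ✗.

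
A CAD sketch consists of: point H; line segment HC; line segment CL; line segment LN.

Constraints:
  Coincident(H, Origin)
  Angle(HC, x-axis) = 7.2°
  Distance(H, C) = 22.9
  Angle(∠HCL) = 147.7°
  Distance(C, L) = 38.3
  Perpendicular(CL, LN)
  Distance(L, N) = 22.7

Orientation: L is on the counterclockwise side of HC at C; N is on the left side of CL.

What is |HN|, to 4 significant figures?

58.60

H is at the origin; HC runs at 7.2° with length 22.9, so C = 22.9·(cos 7.2°, sin 7.2°) = (22.72, 2.870). ∠HCL = 147.7°, so CL runs at 7.2° + (180° − 147.7°) = 39.50° from the x-axis; with |CL| = 38.3, L = C + 38.3·(cos 39.50°, sin 39.50°) = (52.27, 27.23). The perpendicularity gives LN at right angles to CL; with |LN| = 22.7 on the left of CL, N = L + 22.7·(-0.6361, 0.7716) = (37.83, 44.75). Then |HN| = |N − H| = 58.60.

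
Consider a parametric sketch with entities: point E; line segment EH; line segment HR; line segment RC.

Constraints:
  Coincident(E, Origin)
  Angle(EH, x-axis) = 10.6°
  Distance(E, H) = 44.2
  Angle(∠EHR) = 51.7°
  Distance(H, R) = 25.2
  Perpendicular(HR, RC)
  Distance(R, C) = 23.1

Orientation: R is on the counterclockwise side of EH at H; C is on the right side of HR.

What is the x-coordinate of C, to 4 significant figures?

39.64

∠EHR = 51.7°, so HR runs at 10.6° + (180° − 51.7°) = 138.9° from the x-axis; with |HR| = 25.2, R = H + 25.2·(cos 138.9°, sin 138.9°) = (24.46, 24.70). HR is perpendicular to RC; with |RC| = 23.1 on the right of HR, C = R + 23.1·(0.6574, 0.7536) = (39.64, 42.10). So C.x = 39.64.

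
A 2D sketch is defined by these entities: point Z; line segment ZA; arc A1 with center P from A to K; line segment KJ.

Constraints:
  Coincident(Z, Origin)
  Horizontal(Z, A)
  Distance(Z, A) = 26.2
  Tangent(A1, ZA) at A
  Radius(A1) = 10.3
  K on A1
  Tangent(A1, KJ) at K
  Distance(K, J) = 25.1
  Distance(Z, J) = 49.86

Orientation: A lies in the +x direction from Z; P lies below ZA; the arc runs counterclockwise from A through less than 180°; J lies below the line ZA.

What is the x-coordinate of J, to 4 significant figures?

34.29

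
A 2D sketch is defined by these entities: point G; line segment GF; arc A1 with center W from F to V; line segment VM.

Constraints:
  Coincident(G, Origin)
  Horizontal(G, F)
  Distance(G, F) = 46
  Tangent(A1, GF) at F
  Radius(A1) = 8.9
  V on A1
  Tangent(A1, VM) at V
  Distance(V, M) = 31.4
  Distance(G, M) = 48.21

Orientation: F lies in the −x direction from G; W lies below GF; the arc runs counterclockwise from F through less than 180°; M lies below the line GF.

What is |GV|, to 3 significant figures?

54.5

G is at the origin; GF is horizontal with |GF| = 46.0 and F on the −x side, so F = (-46.0, 0.00). Tangency of A1 to GF means the radius WF is perpendicular to GF, so W = F + (0, -8.9) = (-46.0, -8.90). Since WV ⟂ VM (tangency), |WM| = √(8.9² + 31.4²) = 32.6 regardless of where V sits on A1. So M lies on both circle(G, 48.21) and circle(W, 32.6); the below-GF intersection is M = (-30.3, -37.5). V is the foot of the tangent from M: V = (-52.3, -15.1).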